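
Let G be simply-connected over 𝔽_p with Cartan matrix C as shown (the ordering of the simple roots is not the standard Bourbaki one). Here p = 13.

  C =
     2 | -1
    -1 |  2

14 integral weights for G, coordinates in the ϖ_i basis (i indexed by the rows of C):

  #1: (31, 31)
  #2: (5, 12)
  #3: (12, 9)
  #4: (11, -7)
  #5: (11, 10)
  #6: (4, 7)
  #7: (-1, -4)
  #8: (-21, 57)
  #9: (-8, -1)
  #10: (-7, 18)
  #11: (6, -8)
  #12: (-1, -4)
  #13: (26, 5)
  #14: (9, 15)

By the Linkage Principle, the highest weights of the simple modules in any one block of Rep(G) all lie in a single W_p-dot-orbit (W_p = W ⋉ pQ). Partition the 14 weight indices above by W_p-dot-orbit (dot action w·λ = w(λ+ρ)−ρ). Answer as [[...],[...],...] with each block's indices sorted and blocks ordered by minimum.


A_2 Cartan matrix, 2 simple roots permuted; ρ=(1,1).

Ā_13 reps of the 14 weights (A_2, coords as presented):

    [1] (6, 6)
    [2] (0, 7)
    [3] (3, 0)
    [4] (6, 6)
    [5] (2, 1)
    [6] (5, 8)
    [7] (3, 0)
    [8] (6, 6)
    [9] (0, 7)
    [10] (0, 7)
    [11] (0, 7)
    [12] (3, 0)
    [13] (6, 6)
    [14] (3, 0)

Partition of {1..14} into 5 W_13-dot-orbits:

[[1, 4, 8, 13], [2, 9, 10, 11], [3, 7, 12, 14], [5], [6]]


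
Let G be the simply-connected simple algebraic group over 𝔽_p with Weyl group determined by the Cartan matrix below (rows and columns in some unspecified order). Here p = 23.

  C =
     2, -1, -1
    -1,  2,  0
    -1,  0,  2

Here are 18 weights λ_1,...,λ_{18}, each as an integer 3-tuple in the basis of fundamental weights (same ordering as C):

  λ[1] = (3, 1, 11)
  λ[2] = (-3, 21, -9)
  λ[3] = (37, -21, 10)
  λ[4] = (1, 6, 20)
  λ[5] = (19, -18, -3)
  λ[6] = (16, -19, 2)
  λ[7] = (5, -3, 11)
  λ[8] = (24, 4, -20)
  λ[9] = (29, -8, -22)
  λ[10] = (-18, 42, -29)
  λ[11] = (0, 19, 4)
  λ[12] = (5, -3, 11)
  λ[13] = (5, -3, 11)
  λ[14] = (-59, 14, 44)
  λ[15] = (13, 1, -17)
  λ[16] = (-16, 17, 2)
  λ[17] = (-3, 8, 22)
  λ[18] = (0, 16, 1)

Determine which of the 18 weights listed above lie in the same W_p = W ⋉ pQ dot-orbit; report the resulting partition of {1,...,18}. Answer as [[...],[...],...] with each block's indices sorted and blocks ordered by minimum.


C ↔ A_3 under row/col permutation; |W(A_3)| = 24.

λ_j+ρ reflected into Ā_23 (⟨·,θ^∨⟩≤23); 3-tuples as given:

  1: (4, 2, 12)
  2: (8, 12, 2)
  3: (3, 3, 12)
  4: (2, 0, 14)
  5: (1, 17, 2)
  6: (1, 17, 2)
  7: (4, 2, 12)
  8: (4, 2, 12)
  9: (2, 0, 14)
  10: (1, 17, 2)
  11: (1, 17, 2)
  12: (4, 2, 12)
  13: (4, 2, 12)
  14: (8, 12, 2)
  15: (2, 0, 14)
  16: (3, 3, 12)
  17: (2, 0, 14)
  18: (1, 17, 2)

Partition of {1..18} into 5 W_23-dot-orbits:

[[1, 7, 8, 12, 13], [2, 14], [3, 16], [4, 9, 15, 17], [5, 6, 10, 11, 18]]


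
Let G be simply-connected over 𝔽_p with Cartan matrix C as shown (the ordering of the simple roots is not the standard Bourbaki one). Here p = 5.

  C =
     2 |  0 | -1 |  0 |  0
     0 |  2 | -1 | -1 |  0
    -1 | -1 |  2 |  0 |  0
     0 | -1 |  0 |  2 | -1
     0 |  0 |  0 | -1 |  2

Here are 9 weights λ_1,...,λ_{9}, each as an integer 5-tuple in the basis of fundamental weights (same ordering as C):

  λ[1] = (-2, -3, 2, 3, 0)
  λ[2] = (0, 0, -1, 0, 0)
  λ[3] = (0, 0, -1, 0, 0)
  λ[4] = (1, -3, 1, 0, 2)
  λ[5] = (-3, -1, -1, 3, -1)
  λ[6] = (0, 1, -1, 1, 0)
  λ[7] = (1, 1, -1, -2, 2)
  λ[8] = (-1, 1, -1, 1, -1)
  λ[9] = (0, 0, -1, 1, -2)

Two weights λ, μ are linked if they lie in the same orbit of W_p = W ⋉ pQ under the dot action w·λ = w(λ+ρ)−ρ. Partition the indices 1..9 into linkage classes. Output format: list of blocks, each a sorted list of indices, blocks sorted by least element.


Type A_5, rank 5, |W|=720; reorder rows/cols to standard.

Folding the 9 weights λ_j+ρ into Ā_5 (reps in the given 5-coord order):

  1: (0, 2, 0, 2, 0)
  2: (1, 1, 0, 1, 1)
  3: (1, 1, 0, 1, 1)
  4: (1, 1, 0, 1, 1)
  5: (0, 2, 0, 2, 0)
  6: (0, 2, 0, 2, 0)
  7: (1, 1, 0, 1, 1)
  8: (0, 2, 0, 2, 0)
  9: (1, 1, 0, 1, 1)

Partition of {1..9} into 2 W_5-dot-orbits:

[[1, 5, 6, 8], [2, 3, 4, 7, 9]]


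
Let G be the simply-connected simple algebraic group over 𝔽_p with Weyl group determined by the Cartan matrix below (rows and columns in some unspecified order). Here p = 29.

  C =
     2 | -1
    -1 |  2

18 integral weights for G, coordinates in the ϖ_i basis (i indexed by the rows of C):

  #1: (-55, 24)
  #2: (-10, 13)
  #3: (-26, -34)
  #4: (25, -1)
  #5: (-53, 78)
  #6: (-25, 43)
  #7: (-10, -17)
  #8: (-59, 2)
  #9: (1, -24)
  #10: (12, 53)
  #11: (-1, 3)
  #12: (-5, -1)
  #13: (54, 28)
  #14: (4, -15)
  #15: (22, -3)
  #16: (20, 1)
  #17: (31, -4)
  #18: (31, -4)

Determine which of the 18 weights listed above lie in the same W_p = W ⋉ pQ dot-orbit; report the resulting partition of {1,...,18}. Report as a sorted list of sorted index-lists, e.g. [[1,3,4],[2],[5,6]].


Type A_2, rank 2, |W|=6; reorder rows/cols to standard.

Each λ_j+ρ reduced to Ā_29; 2-tuples below use C's row order:

  1: (0, 4);  2: (9, 5);  3: (0, 4);  4: (26, 0);  5: (21, 2);  6: (9, 5);  7: (16, 9);  8: (26, 0);  9: (21, 2);  10: (16, 9);  11: (0, 4);  12: (0, 4);  13: (26, 0);  14: (9, 5);  15: (21, 2);  16: (21, 2);  17: (26, 0);  18: (26, 0)

5 distinct reps among the 18 weights ⇒ 5 W_29-linkage classes:

[[1, 3, 11, 12], [2, 6, 14], [4, 8, 13, 17, 18], [5, 9, 15, 16], [7, 10]]


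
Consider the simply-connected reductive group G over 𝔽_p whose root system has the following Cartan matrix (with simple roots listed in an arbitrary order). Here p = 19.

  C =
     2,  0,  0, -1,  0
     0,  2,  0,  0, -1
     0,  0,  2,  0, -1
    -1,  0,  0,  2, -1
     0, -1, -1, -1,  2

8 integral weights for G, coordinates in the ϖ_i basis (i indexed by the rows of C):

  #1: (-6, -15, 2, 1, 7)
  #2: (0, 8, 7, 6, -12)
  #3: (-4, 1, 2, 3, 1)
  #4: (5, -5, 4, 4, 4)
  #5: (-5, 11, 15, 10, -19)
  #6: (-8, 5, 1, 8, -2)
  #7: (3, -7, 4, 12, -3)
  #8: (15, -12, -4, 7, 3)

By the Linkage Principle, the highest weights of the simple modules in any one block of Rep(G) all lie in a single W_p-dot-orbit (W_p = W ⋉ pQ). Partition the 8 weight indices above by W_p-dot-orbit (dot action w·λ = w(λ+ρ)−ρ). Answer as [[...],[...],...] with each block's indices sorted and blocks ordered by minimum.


Type D_5, rank 5, |W|=1920; reorder rows/cols to standard.

Each λ_j+ρ reduced to Ā_19; 5-tuples below use C's row order:

  λ_1 → (3, 2, 3, 1, 2) · λ_2 → (3, 2, 3, 1, 2) · λ_3 → (3, 2, 3, 1, 2) · λ_4 → (3, 2, 3, 1, 2) · λ_5 → (7, 5, 1, 1, 1) · λ_6 → (7, 5, 1, 1, 1) · λ_7 → (3, 2, 3, 1, 2) · λ_8 → (7, 5, 1, 1, 1)

Partition of {1..8} into 2 W_19-dot-orbits:

[[1, 2, 3, 4, 7], [5, 6, 8]]


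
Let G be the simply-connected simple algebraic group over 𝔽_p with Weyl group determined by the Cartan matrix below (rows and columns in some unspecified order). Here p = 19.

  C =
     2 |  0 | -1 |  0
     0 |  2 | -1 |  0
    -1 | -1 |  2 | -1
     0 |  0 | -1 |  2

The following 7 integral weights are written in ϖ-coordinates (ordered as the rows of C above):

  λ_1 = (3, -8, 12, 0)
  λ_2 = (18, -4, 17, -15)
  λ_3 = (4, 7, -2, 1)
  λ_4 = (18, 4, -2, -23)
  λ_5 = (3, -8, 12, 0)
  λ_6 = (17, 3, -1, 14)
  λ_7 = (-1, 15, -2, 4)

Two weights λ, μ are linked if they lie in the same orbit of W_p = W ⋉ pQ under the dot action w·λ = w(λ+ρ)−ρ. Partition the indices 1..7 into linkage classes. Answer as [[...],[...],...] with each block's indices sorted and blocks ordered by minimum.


Root system D_4: the 4×4 matrix C matches after relabeling.

W_19-reps of the 7 weights in Ā_19 (same 4-coord order as C):

  1: (4, 7, 1, 1)
  2: (0, 14, 1, 3)
  3: (4, 7, 1, 1)
  4: (0, 14, 1, 3)
  5: (4, 7, 1, 1)
  6: (0, 14, 1, 3)
  7: (0, 14, 1, 3)

Partition of {1..7} into 2 W_19-dot-orbits:

[[1, 3, 5], [2, 4, 6, 7]]


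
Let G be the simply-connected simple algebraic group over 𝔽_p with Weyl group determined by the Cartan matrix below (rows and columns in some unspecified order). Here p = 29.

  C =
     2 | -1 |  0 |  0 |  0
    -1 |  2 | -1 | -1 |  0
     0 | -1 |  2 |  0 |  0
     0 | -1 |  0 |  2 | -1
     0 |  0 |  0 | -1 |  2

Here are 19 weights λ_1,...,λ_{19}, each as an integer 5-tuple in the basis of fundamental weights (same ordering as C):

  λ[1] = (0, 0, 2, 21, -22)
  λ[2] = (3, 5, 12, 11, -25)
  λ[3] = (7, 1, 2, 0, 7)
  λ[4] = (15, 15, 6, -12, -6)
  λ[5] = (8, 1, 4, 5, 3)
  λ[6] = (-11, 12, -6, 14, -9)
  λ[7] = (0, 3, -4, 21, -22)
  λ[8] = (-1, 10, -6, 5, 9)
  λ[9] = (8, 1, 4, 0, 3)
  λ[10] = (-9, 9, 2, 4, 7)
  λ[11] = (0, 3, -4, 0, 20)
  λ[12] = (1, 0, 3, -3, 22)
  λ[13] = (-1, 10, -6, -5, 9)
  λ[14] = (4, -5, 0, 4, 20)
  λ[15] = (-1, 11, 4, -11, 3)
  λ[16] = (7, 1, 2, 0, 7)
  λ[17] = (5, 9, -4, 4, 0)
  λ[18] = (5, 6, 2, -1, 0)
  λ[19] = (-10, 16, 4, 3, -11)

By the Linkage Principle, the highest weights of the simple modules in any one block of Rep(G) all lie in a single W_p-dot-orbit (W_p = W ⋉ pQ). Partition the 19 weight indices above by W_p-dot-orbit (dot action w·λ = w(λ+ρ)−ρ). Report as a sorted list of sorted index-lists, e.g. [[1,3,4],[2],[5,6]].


Type D_5, rank 5, |W|=1920; reorder rows/cols to standard.

Alcove-folded reps (p=29, 19 weights, presented ϖ-order):

    [1] (1, 1, 3, 1, 21)
    [2] (0, 2, 5, 4, 6)
    [3] (8, 2, 3, 1, 8)
    [4] (6, 7, 3, 0, 1)
    [5] (9, 2, 5, 1, 4)
    [6] (8, 2, 3, 1, 8)
    [7] (1, 1, 3, 1, 21)
    [8] (0, 2, 5, 4, 6)
    [9] (9, 2, 5, 1, 4)
    [10] (8, 2, 3, 1, 8)
    [11] (1, 1, 3, 1, 21)
    [12] (1, 1, 3, 1, 21)
    [13] (0, 2, 5, 4, 6)
    [14] (1, 1, 3, 1, 21)
    [15] (0, 2, 5, 4, 6)
    [16] (8, 2, 3, 1, 8)
    [17] (6, 7, 3, 0, 1)
    [18] (6, 7, 3, 0, 1)
    [19] (9, 2, 5, 1, 4)

Grouping the 19 weights by Ā_29-representative: 5 linkage classes.

[[1, 7, 11, 12, 14], [2, 8, 13, 15], [3, 6, 10, 16], [4, 17, 18], [5, 9, 19]]


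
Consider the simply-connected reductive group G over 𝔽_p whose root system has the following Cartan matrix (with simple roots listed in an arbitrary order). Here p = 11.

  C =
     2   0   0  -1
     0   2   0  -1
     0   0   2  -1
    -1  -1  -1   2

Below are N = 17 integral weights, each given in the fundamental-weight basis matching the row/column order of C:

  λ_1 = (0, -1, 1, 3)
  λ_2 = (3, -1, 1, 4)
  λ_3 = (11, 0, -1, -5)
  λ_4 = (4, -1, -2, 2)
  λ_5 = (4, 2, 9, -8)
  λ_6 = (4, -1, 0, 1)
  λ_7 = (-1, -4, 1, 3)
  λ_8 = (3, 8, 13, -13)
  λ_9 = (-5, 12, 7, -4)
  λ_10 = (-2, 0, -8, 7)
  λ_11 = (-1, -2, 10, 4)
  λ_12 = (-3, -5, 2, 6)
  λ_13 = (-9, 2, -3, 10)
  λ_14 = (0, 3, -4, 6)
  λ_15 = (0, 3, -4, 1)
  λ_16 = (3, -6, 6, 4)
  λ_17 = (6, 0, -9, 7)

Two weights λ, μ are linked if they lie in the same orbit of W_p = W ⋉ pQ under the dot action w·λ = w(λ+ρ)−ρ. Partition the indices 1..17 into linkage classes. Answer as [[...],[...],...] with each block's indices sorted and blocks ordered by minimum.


C ↔ D_4 under row/col permutation; |W(D_4)| = 192.

Folding the 17 weights λ_j+ρ into Ā_11 (reps in the given 4-coord order):

  [1] (1, 0, 2, 4);  [2] (4, 0, 2, 0);  [3] (5, 0, 1, 2);  [4] (5, 0, 1, 2);  [5] (2, 4, 3, 1);  [6] (5, 0, 1, 2);  [7] (0, 3, 2, 1);  [8] (5, 0, 1, 2);  [9] (0, 3, 2, 1);  [10] (1, 1, 7, 0);  [11] (1, 0, 2, 4);  [12] (2, 4, 3, 1);  [13] (5, 0, 1, 2);  [14] (0, 3, 2, 1);  [15] (0, 3, 2, 1);  [16] (1, 0, 2, 4);  [17] (2, 4, 3, 1)

6 distinct reps among the 17 weights ⇒ 6 W_11-linkage classes:

[[1, 11, 16], [2], [3, 4, 6, 8, 13], [5, 12, 17], [7, 9, 14, 15], [10]]


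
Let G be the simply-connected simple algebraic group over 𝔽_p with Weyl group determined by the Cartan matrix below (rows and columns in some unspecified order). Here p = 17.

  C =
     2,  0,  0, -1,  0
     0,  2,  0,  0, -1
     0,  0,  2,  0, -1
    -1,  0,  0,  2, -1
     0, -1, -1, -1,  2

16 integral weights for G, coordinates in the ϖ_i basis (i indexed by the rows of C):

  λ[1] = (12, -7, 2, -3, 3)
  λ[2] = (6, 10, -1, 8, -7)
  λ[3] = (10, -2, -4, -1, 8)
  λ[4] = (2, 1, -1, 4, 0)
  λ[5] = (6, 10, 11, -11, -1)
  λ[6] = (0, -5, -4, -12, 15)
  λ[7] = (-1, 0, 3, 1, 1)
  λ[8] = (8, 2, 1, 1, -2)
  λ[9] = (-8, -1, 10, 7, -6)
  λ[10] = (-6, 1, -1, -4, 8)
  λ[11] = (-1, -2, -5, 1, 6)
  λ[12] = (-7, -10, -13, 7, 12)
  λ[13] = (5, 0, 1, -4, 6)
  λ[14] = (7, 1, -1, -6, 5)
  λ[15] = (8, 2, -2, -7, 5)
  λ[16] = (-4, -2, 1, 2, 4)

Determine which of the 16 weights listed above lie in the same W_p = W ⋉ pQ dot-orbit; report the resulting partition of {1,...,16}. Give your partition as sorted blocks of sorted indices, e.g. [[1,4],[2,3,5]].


Cartan matrix: type D_5 (|W|=1920); un-permuting the 5 rows.

Each λ_j+ρ reduced to Ā_17; 5-tuples below use C's row order:

  1: (9, 2, 1, 1, 1);  2: (3, 1, 2, 0, 4);  3: (3, 2, 0, 5, 1);  4: (3, 2, 0, 5, 1);  5: (3, 1, 2, 0, 4);  6: (9, 2, 1, 1, 1);  7: (0, 1, 4, 2, 2);  8: (9, 2, 1, 1, 1);  9: (3, 1, 2, 0, 4);  10: (3, 2, 0, 5, 1);  11: (0, 1, 4, 2, 2);  12: (0, 1, 4, 2, 2);  13: (3, 1, 2, 0, 4);  14: (3, 2, 0, 5, 1);  15: (3, 2, 0, 5, 1);  16: (3, 1, 2, 0, 4)

Linkage partition of the 16 weights (4 classes, p=17):

[[1, 6, 8], [2, 5, 9, 13, 16], [3, 4, 10, 14, 15], [7, 11, 12]]


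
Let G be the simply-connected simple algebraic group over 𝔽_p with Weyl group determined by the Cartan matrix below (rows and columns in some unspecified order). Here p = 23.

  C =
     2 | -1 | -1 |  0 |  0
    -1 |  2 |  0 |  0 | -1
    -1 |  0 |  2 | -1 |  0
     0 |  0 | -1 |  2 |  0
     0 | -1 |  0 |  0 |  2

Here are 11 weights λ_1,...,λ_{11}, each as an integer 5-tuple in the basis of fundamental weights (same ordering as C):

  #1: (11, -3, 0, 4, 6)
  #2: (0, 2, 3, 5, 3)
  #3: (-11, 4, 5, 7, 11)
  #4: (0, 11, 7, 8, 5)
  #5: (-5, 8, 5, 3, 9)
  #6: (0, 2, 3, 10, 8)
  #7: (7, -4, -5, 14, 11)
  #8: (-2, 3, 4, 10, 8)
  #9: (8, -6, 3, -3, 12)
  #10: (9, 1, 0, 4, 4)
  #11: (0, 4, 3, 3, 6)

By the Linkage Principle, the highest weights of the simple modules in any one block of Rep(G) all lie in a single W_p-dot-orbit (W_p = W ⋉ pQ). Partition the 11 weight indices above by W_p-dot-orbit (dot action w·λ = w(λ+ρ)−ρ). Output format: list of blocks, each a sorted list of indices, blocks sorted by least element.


C ↔ A_5 under row/col permutation; |W(A_5)| = 720.

Each λ_j+ρ reduced to Ā_23; 5-tuples below use C's row order:

    λ_1+ρ ↦ (10, 2, 1, 5, 5)
    λ_2+ρ ↦ (1, 3, 4, 6, 4)
    λ_3+ρ ↦ (1, 5, 4, 4, 7)
    λ_4+ρ ↦ (1, 5, 4, 4, 7)
    λ_5+ρ ↦ (4, 5, 2, 2, 8)
    λ_6+ρ ↦ (1, 3, 4, 6, 4)
    λ_7+ρ ↦ (1, 3, 4, 6, 4)
    λ_8+ρ ↦ (1, 3, 4, 6, 4)
    λ_9+ρ ↦ (4, 5, 2, 2, 8)
    λ_10+ρ ↦ (10, 2, 1, 5, 5)
    λ_11+ρ ↦ (1, 5, 4, 4, 7)

The 11 indices split into 4 linkage classes (same alcove rep ⇔ same W_23-dot-orbit):

[[1, 10], [2, 6, 7, 8], [3, 4, 11], [5, 9]]


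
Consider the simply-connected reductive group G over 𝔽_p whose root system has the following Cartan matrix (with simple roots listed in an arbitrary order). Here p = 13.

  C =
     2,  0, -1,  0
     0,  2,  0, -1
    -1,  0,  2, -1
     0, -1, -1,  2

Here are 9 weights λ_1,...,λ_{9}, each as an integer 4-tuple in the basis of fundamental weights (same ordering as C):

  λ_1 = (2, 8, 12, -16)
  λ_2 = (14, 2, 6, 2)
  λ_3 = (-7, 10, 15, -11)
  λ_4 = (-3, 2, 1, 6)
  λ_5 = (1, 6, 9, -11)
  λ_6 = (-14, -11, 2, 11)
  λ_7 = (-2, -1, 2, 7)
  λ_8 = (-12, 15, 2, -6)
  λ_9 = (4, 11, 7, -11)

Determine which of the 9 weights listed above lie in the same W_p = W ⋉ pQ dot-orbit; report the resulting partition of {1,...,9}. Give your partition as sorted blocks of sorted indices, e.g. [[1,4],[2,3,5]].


C ↔ A_4 under row/col permutation; |W(A_4)| = 120.

W_13-reps of the 9 weights in Ā_13 (same 4-coord order as C):

  1: (2, 3, 0, 7) · 2: (2, 3, 0, 7) · 3: (2, 3, 0, 7) · 4: (2, 3, 0, 7) · 5: (2, 3, 0, 7) · 6: (1, 0, 2, 8) · 7: (1, 0, 2, 8) · 8: (1, 0, 2, 8) · 9: (1, 0, 2, 8)

Partition of {1..9} into 2 W_13-dot-orbits:

[[1, 2, 3, 4, 5], [6, 7, 8, 9]]


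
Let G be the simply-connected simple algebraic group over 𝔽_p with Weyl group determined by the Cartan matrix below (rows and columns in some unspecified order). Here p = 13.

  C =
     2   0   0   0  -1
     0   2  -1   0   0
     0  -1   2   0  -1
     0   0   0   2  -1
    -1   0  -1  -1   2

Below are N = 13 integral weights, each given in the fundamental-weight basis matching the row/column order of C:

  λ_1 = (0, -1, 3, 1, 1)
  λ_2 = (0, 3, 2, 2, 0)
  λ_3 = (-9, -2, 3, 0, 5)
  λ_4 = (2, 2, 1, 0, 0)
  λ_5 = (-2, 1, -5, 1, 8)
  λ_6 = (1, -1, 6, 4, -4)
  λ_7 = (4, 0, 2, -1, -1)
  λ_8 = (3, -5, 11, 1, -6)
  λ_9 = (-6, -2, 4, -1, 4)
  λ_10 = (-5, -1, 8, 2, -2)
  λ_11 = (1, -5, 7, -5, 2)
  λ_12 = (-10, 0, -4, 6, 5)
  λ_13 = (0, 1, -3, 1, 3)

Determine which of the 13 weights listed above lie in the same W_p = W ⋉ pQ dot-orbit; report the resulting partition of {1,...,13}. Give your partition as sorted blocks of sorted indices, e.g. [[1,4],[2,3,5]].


Cartan matrix: type D_5 (|W|=1920); un-permuting the 5 rows.

Ā_13 reps of the 13 weights (D_5, coords as presented):

    [1] (1, 0, 2, 2, 2)
    [2] (1, 4, 0, 3, 1)
    [3] (6, 1, 1, 1, 1)
    [4] (3, 3, 2, 1, 1)
    [5] (1, 0, 2, 2, 2)
    [6] (1, 0, 2, 2, 2)
    [7] (5, 1, 3, 0, 0)
    [8] (1, 4, 0, 3, 1)
    [9] (5, 1, 3, 0, 0)
    [10] (1, 0, 2, 2, 2)
    [11] (1, 4, 0, 3, 1)
    [12] (3, 3, 2, 1, 1)
    [13] (1, 0, 2, 2, 2)

These 13 weights hit 5 W_13-dot-orbits; sizes (5, 3, 1, 2, 2):

[[1, 5, 6, 10, 13], [2, 8, 11], [3], [4, 12], [7, 9]]


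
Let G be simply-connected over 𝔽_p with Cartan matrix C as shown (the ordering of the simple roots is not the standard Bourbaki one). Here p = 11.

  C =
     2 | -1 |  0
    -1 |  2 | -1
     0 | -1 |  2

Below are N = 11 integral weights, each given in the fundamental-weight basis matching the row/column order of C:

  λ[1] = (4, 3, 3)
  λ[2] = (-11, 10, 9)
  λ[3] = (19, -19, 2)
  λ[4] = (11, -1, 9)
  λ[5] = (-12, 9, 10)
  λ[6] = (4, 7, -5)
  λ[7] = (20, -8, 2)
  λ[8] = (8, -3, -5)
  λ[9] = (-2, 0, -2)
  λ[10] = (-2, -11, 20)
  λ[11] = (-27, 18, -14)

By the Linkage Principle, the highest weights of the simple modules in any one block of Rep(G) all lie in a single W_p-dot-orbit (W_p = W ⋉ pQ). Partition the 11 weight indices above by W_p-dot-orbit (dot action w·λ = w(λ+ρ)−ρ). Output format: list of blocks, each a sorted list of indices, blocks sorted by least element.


C ↔ A_3 under row/col permutation; |W(A_3)| = 24.

W_11-reps of the 11 weights in Ā_11 (same 3-coord order as C):

    λ_1 → (3, 4, 2)
    λ_2 → (0, 1, 0)
    λ_3 → (3, 4, 2)
    λ_4 → (0, 1, 0)
    λ_5 → (0, 1, 0)
    λ_6 → (3, 4, 2)
    λ_7 → (1, 3, 3)
    λ_8 → (3, 4, 2)
    λ_9 → (0, 1, 0)
    λ_10 → (0, 1, 0)
    λ_11 → (3, 4, 2)

Grouping the 11 weights by Ā_11-representative: 3 linkage classes.

[[1, 3, 6, 8, 11], [2, 4, 5, 9, 10], [7]]


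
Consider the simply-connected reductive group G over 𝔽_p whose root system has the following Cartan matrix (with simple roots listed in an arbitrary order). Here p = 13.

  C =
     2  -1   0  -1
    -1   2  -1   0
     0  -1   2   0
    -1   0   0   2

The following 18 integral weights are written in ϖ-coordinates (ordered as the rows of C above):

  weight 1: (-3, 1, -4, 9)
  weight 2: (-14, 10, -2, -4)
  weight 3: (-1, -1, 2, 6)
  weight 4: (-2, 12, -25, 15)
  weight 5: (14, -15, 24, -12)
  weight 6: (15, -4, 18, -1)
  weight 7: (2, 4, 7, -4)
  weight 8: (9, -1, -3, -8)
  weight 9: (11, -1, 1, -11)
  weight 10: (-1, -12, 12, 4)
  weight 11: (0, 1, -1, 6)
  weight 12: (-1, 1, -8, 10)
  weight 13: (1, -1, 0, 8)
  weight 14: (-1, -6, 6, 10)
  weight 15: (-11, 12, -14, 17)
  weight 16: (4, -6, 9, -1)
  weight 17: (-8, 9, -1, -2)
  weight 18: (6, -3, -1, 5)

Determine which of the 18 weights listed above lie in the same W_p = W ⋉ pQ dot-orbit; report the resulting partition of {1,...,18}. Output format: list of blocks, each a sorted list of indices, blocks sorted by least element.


Type A_4, rank 4, |W|=120; reorder rows/cols to standard.

Alcove-folded reps (p=13, 18 weights, presented ϖ-order):

  1: (1, 2, 0, 7)
  2: (1, 2, 0, 7)
  3: (0, 0, 3, 7)
  4: (2, 0, 1, 9)
  5: (2, 0, 1, 9)
  6: (0, 0, 3, 7)
  7: (0, 5, 5, 0)
  8: (1, 2, 0, 7)
  9: (2, 0, 1, 9)
  10: (5, 0, 2, 6)
  11: (1, 2, 0, 7)
  12: (5, 0, 2, 6)
  13: (2, 0, 1, 9)
  14: (5, 0, 2, 6)
  15: (0, 5, 5, 0)
  16: (0, 5, 5, 0)
  17: (1, 2, 0, 7)
  18: (5, 0, 2, 6)

Grouping the 18 weights by Ā_13-representative: 5 linkage classes.

[[1, 2, 8, 11, 17], [3, 6], [4, 5, 9, 13], [7, 15, 16], [10, 12, 14, 18]]


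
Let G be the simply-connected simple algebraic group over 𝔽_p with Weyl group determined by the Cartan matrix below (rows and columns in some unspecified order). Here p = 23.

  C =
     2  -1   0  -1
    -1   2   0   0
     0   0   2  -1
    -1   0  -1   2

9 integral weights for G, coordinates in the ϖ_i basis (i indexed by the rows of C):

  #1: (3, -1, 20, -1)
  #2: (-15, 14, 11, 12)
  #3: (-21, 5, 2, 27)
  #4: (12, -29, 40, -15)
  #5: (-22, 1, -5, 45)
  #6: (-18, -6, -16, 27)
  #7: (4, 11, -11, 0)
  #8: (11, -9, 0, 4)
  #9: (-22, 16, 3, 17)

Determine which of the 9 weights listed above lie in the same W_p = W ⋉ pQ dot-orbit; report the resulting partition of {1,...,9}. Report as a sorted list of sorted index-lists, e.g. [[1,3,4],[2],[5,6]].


Cartan matrix: type A_4 (|W|=120); un-permuting the 4 rows.

W_23-reps of the 9 weights in Ā_23 (same 4-coord order as C):

  1: (2, 2, 19, 0) · 2: (11, 2, 8, 1) · 3: (6, 6, 5, 3) · 4: (4, 8, 1, 5) · 5: (2, 2, 19, 0) · 6: (4, 8, 1, 5) · 7: (4, 8, 1, 5) · 8: (4, 8, 1, 5) · 9: (14, 4, 1, 3)

The 9 indices split into 5 linkage classes (same alcove rep ⇔ same W_23-dot-orbit):

[[1, 5], [2], [3], [4, 6, 7, 8], [9]]


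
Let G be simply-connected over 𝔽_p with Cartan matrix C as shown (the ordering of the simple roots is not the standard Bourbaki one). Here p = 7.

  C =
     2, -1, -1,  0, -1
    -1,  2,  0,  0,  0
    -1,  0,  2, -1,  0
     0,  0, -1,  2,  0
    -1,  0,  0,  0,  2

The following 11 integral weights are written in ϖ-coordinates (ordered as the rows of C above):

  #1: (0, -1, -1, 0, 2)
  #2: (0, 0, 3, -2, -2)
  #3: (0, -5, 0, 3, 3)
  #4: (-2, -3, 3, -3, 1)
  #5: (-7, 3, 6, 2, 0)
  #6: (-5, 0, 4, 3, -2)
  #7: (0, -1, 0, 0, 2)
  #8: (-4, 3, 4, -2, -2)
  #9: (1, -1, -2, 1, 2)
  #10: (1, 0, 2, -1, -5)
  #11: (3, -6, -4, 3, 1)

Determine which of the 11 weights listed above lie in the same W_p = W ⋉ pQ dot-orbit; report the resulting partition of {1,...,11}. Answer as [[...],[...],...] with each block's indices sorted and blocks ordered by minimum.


Dynkin diagram of C (from the 8 off-diagonal −1 entries): D_5.

Each λ_j+ρ reduced to Ā_7; 5-tuples below use C's row order:

    λ_1 → (1, 0, 0, 1, 3)
    λ_2 → (0, 1, 1, 1, 1)
    λ_3 → (0, 1, 1, 1, 1)
    λ_4 → (0, 1, 1, 1, 1)
    λ_5 → (1, 1, 1, 0, 2)
    λ_6 → (0, 1, 1, 1, 1)
    λ_7 → (1, 0, 0, 1, 3)
    λ_8 → (1, 0, 0, 1, 3)
    λ_9 → (1, 0, 0, 1, 3)
    λ_10 → (1, 1, 1, 0, 2)
    λ_11 → (1, 1, 1, 0, 2)

Linkage partition of the 11 weights (3 classes, p=7):

[[1, 7, 8, 9], [2, 3, 4, 6], [5, 10, 11]]


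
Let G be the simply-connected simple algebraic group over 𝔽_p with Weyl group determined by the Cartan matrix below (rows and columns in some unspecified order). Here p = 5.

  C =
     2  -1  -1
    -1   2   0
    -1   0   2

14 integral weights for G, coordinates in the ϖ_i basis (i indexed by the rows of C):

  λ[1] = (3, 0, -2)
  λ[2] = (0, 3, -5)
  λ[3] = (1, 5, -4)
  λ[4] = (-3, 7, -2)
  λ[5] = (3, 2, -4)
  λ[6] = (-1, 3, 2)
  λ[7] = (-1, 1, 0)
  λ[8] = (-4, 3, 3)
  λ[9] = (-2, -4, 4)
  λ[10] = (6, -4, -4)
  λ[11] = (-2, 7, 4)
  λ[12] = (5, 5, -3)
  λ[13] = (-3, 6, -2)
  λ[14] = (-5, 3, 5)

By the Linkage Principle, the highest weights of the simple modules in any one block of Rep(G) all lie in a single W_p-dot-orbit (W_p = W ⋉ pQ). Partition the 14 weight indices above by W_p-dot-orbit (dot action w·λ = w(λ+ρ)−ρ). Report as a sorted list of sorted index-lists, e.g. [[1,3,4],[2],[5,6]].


Cartan matrix: type A_3 (|W|=24); un-permuting the 3 rows.

Ā_5 reps of the 14 weights (A_3, coords as presented):

    λ_1+ρ ↦ (3, 1, 1)
    λ_2+ρ ↦ (3, 1, 1)
    λ_3+ρ ↦ (0, 2, 1)
    λ_4+ρ ↦ (0, 2, 1)
    λ_5+ρ ↦ (1, 1, 1)
    λ_6+ρ ↦ (0, 2, 1)
    λ_7+ρ ↦ (0, 2, 1)
    λ_8+ρ ↦ (3, 1, 1)
    λ_9+ρ ↦ (3, 1, 1)
    λ_10+ρ ↦ (1, 1, 1)
    λ_11+ρ ↦ (0, 2, 1)
    λ_12+ρ ↦ (1, 1, 3)
    λ_13+ρ ↦ (1, 2, 0)
    λ_14+ρ ↦ (3, 1, 1)

The 14 indices split into 5 linkage classes (same alcove rep ⇔ same W_5-dot-orbit):

[[1, 2, 8, 9, 14], [3, 4, 6, 7, 11], [5, 10], [12], [13]]


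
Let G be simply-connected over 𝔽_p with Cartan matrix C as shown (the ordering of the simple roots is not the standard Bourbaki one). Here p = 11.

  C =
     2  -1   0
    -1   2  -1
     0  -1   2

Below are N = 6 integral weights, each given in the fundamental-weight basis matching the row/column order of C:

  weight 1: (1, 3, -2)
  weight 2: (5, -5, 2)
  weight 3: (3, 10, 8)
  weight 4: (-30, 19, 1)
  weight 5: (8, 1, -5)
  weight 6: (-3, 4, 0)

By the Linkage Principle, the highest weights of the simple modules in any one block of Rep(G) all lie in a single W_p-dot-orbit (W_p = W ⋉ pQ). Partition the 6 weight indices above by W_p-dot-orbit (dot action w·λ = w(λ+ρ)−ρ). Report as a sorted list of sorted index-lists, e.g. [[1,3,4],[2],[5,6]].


C ↔ A_3 under row/col permutation; |W(A_3)| = 24.

Folding the 6 weights λ_j+ρ into Ā_11 (reps in the given 3-coord order):

    λ_1+ρ ↦ (2, 3, 1)
    λ_2+ρ ↦ (2, 3, 1)
    λ_3+ρ ↦ (7, 2, 2)
    λ_4+ρ ↦ (7, 2, 2)
    λ_5+ρ ↦ (7, 2, 2)
    λ_6+ρ ↦ (2, 3, 1)

Partition of {1..6} into 2 W_11-dot-orbits:

[[1, 2, 6], [3, 4, 5]]


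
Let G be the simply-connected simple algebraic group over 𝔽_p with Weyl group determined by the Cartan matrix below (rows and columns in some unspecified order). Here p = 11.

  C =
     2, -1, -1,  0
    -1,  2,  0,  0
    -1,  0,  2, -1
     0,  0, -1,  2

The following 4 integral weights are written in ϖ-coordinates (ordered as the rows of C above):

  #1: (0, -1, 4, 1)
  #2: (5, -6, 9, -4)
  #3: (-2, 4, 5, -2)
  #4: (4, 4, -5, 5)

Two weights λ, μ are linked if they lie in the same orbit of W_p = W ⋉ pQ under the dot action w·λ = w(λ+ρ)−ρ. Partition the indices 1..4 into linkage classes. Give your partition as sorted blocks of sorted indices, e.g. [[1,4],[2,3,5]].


Cartan matrix: type A_4 (|W|=120); un-permuting the 4 rows.

Each λ_j+ρ reduced to Ā_11; 4-tuples below use C's row order:

  λ_1+ρ ↦ (1, 0, 5, 2);  λ_2+ρ ↦ (1, 0, 5, 2);  λ_3+ρ ↦ (1, 4, 4, 1);  λ_4+ρ ↦ (1, 4, 4, 1)

Partition of {1..4} into 2 W_11-dot-orbits:

[[1, 2], [3, 4]]


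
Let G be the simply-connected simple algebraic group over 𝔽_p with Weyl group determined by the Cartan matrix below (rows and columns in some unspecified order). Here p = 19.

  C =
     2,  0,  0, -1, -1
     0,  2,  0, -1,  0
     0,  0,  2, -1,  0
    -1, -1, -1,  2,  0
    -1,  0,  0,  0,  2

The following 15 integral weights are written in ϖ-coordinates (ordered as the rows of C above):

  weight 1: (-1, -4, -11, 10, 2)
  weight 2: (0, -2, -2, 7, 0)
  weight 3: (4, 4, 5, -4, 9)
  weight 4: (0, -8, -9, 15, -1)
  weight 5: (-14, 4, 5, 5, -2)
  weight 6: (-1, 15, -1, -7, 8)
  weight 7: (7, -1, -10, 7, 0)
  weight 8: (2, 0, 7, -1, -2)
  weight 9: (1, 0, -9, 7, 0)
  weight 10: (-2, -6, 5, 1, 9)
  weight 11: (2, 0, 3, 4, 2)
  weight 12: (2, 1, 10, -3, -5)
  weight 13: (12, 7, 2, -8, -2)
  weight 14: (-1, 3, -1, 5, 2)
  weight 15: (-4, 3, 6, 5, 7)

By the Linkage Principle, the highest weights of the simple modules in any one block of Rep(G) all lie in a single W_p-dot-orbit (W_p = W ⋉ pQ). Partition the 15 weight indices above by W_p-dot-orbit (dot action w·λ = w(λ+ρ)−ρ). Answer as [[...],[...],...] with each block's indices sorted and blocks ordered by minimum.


D_5 Cartan matrix, 5 simple roots permuted; ρ=(1,1,1,1,1).

λ_j+ρ reflected into Ā_19 (⟨·,θ^∨⟩≤19); 5-tuples as given:

  1: (2, 1, 8, 0, 1);  2: (1, 1, 1, 6, 1);  3: (3, 1, 2, 1, 6);  4: (1, 7, 8, 1, 0);  5: (3, 1, 2, 1, 6);  6: (0, 4, 0, 6, 3);  7: (2, 1, 8, 0, 1);  8: (2, 1, 8, 0, 1);  9: (2, 1, 8, 0, 1);  10: (3, 1, 2, 1, 6);  11: (2, 1, 4, 3, 1);  12: (2, 1, 8, 0, 1);  13: (2, 1, 4, 3, 1);  14: (0, 4, 0, 6, 3);  15: (2, 1, 4, 3, 1)

Linkage partition of the 15 weights (6 classes, p=19):

[[1, 7, 8, 9, 12], [2], [3, 5, 10], [4], [6, 14], [11, 13, 15]]


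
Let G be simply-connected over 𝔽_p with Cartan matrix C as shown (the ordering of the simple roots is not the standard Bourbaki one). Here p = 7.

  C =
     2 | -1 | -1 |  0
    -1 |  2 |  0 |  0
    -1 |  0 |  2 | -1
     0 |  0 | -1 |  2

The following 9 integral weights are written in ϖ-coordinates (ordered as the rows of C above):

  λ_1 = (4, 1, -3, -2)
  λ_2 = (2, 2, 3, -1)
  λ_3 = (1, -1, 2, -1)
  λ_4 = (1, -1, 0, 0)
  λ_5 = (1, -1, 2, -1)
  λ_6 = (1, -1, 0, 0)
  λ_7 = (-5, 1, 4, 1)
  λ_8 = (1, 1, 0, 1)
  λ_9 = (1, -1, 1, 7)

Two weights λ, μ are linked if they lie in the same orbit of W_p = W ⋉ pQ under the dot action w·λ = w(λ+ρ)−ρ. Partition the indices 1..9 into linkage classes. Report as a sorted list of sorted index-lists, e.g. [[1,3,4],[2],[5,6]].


Cartan matrix: type A_4 (|W|=120); un-permuting the 4 rows.

Ā_7 reps of the 9 weights (A_4, coords as presented):

  λ_1 → (2, 2, 1, 2)
  λ_2 → (3, 0, 1, 3)
  λ_3 → (2, 0, 3, 0)
  λ_4 → (2, 0, 1, 1)
  λ_5 → (2, 0, 3, 0)
  λ_6 → (2, 0, 1, 1)
  λ_7 → (2, 2, 1, 2)
  λ_8 → (2, 2, 1, 2)
  λ_9 → (2, 2, 1, 2)

Linkage partition of the 9 weights (4 classes, p=7):

[[1, 7, 8, 9], [2], [3, 5], [4, 6]]


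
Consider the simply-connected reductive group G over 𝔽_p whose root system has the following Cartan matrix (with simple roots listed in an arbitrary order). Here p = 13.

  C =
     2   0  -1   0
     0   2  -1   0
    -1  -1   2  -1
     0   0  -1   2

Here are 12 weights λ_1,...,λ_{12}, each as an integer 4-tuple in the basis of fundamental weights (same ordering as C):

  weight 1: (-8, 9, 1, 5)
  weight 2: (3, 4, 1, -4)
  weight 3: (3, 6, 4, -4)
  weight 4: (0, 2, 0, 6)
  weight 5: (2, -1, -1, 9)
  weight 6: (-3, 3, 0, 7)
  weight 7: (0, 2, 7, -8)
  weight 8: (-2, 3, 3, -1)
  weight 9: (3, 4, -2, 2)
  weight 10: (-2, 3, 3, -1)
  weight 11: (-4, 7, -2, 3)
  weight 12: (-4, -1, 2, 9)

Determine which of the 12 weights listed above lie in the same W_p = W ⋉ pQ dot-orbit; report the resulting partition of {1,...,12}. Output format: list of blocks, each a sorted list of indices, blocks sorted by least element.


D_4 Cartan matrix, 4 simple roots permuted; ρ=(1,1,1,1).

W_13-reps of the 12 weights in Ā_13 (same 4-coord order as C):

    λ_1+ρ ↦ (2, 5, 0, 1)
    λ_2+ρ ↦ (3, 4, 1, 2)
    λ_3+ρ ↦ (1, 4, 3, 0)
    λ_4+ρ ↦ (1, 3, 1, 7)
    λ_5+ρ ↦ (3, 0, 0, 10)
    λ_6+ρ ↦ (1, 3, 1, 7)
    λ_7+ρ ↦ (1, 3, 1, 7)
    λ_8+ρ ↦ (1, 4, 3, 0)
    λ_9+ρ ↦ (3, 4, 1, 2)
    λ_10+ρ ↦ (1, 4, 3, 0)
    λ_11+ρ ↦ (1, 4, 3, 0)
    λ_12+ρ ↦ (3, 0, 0, 10)

Linkage partition of the 12 weights (5 classes, p=13):

[[1], [2, 9], [3, 8, 10, 11], [4, 6, 7], [5, 12]]


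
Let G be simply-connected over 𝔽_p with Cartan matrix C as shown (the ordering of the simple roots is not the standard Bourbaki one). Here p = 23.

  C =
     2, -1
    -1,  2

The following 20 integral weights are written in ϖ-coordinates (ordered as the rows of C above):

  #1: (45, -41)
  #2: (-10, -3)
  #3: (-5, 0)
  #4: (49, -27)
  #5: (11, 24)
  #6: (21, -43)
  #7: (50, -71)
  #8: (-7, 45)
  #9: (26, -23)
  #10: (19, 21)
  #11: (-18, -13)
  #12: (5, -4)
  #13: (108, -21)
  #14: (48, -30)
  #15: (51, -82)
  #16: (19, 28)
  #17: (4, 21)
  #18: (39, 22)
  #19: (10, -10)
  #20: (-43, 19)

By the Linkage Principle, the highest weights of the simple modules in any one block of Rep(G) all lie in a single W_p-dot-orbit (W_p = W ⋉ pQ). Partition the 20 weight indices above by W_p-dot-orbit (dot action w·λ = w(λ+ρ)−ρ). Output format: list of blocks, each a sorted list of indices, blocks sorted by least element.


A_2 Cartan matrix, 2 simple roots permuted; ρ=(1,1).

λ_j+ρ reflected into Ā_23 (⟨·,θ^∨⟩≤23); 2-tuples as given:

  [1] (17, 0)
  [2] (2, 9)
  [3] (1, 3)
  [4] (1, 3)
  [5] (2, 9)
  [6] (1, 3)
  [7] (1, 18)
  [8] (17, 0)
  [9] (1, 18)
  [10] (1, 3)
  [11] (6, 11)
  [12] (3, 3)
  [13] (3, 3)
  [14] (3, 3)
  [15] (6, 11)
  [16] (3, 3)
  [17] (1, 18)
  [18] (17, 0)
  [19] (2, 9)
  [20] (1, 3)

Grouping the 20 weights by Ā_23-representative: 6 linkage classes.

[[1, 8, 18], [2, 5, 19], [3, 4, 6, 10, 20], [7, 9, 17], [11, 15], [12, 13, 14, 16]]


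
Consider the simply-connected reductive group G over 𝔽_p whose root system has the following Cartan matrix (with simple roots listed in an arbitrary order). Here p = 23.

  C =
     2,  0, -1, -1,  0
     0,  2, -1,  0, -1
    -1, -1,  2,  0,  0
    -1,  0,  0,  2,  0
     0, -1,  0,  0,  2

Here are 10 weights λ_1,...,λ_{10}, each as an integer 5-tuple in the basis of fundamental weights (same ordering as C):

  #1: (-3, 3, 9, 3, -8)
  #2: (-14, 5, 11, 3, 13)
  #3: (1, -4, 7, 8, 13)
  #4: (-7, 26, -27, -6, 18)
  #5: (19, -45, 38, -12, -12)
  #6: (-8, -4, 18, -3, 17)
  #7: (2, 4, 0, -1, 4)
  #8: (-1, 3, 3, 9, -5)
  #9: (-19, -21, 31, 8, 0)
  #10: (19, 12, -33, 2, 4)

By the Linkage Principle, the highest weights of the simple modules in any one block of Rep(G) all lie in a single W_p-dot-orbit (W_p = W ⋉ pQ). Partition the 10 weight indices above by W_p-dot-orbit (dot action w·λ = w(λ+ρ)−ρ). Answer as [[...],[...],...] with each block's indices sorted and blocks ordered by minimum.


Root system A_5: the 5×5 matrix C matches after relabeling.

Ā_23 reps of the 10 weights (A_5, coords as presented):

  λ_1 → (2, 3, 5, 2, 4) · λ_2 → (3, 5, 1, 0, 5) · λ_3 → (2, 3, 5, 2, 4) · λ_4 → (3, 5, 1, 0, 5) · λ_5 → (2, 3, 5, 2, 4) · λ_6 → (2, 3, 5, 2, 4) · λ_7 → (3, 5, 1, 0, 5) · λ_8 → (0, 0, 4, 10, 4) · λ_9 → (3, 5, 1, 0, 5) · λ_10 → (3, 5, 1, 0, 5)

Linkage partition of the 10 weights (3 classes, p=23):

[[1, 3, 5, 6], [2, 4, 7, 9, 10], [8]]


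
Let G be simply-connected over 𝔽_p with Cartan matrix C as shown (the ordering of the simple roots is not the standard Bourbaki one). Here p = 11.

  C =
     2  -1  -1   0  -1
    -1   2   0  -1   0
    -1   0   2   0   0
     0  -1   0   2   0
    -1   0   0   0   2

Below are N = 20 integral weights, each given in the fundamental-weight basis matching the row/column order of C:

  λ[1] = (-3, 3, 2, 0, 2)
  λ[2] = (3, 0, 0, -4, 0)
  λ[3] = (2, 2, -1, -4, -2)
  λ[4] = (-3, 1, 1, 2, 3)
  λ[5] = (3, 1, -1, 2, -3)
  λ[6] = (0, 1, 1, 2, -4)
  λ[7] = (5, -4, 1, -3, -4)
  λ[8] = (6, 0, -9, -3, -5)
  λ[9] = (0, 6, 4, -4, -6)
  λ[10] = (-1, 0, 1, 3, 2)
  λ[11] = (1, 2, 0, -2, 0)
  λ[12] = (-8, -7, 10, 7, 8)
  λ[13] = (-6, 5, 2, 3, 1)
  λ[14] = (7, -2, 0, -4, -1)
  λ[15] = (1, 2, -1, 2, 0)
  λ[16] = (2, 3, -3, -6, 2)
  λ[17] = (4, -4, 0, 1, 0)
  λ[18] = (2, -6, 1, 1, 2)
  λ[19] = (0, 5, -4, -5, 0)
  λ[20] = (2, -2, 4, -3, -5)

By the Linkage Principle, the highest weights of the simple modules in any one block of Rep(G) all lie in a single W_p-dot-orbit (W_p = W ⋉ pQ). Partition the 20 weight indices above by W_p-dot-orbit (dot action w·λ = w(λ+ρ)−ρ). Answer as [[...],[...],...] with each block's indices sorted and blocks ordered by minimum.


Cartan matrix: type D_5 (|W|=1920); un-permuting the 5 rows.

W_11-reps of the 20 weights in Ā_11 (same 5-coord order as C):

  λ_1+ρ ↦ (2, 2, 1, 1, 1)
  λ_2+ρ ↦ (2, 2, 1, 1, 1)
  λ_3+ρ ↦ (2, 0, 0, 3, 1)
  λ_4+ρ ↦ (2, 0, 0, 3, 2)
  λ_5+ρ ↦ (2, 0, 0, 3, 2)
  λ_6+ρ ↦ (2, 0, 0, 3, 1)
  λ_7+ρ ↦ (2, 0, 0, 3, 1)
  λ_8+ρ ↦ (1, 0, 1, 4, 1)
  λ_9+ρ ↦ (2, 2, 1, 1, 1)
  λ_10+ρ ↦ (0, 1, 2, 4, 3)
  λ_11+ρ ↦ (2, 2, 1, 1, 1)
  λ_12+ρ ↦ (2, 0, 0, 3, 2)
  λ_13+ρ ↦ (0, 1, 2, 4, 3)
  λ_14+ρ ↦ (2, 1, 1, 1, 0)
  λ_15+ρ ↦ (2, 0, 0, 3, 1)
  λ_16+ρ ↦ (0, 1, 2, 4, 3)
  λ_17+ρ ↦ (2, 2, 1, 1, 1)
  λ_18+ρ ↦ (2, 0, 0, 3, 1)
  λ_19+ρ ↦ (1, 0, 1, 4, 1)
  λ_20+ρ ↦ (2, 1, 1, 1, 0)

6 distinct reps among the 20 weights ⇒ 6 W_11-linkage classes:

[[1, 2, 9, 11, 17], [3, 6, 7, 15, 18], [4, 5, 12], [8, 19], [10, 13, 16], [14, 20]]


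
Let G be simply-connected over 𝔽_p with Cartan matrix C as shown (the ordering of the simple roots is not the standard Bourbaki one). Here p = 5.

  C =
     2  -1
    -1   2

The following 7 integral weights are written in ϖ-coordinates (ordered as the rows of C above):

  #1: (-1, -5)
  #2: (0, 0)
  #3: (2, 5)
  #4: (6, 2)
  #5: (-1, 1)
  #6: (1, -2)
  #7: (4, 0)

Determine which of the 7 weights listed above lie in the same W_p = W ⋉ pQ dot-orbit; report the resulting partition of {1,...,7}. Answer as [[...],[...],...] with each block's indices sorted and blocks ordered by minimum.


A_2 Cartan matrix, 2 simple roots permuted; ρ=(1,1).

Each λ_j+ρ reduced to Ā_5; 2-tuples below use C's row order:

  λ_1+ρ ↦ (4, 0);  λ_2+ρ ↦ (1, 1);  λ_3+ρ ↦ (1, 1);  λ_4+ρ ↦ (0, 2);  λ_5+ρ ↦ (0, 2);  λ_6+ρ ↦ (1, 1);  λ_7+ρ ↦ (4, 0)

These 7 weights hit 3 W_5-dot-orbits; sizes (2, 3, 2):

[[1, 7], [2, 3, 6], [4, 5]]


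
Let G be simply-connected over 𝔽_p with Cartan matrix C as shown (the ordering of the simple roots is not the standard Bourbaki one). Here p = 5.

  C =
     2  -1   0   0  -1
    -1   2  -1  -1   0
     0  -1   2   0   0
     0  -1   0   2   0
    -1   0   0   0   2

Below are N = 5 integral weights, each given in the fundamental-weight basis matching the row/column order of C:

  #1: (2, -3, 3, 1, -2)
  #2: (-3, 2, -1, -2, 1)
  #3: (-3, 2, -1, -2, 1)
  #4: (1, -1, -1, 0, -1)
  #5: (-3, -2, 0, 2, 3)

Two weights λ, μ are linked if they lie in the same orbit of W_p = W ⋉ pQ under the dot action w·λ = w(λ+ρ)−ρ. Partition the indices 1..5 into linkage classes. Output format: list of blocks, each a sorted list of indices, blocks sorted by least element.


Cartan matrix: type D_5 (|W|=1920); un-permuting the 5 rows.

Each λ_j+ρ reduced to Ā_5; 5-tuples below use C's row order:

  [1] (1, 0, 2, 0, 1);  [2] (2, 0, 0, 1, 0);  [3] (2, 0, 0, 1, 0);  [4] (2, 0, 0, 1, 0);  [5] (1, 0, 2, 0, 1)

The 5 indices split into 2 linkage classes (same alcove rep ⇔ same W_5-dot-orbit):

[[1, 5], [2, 3, 4]]


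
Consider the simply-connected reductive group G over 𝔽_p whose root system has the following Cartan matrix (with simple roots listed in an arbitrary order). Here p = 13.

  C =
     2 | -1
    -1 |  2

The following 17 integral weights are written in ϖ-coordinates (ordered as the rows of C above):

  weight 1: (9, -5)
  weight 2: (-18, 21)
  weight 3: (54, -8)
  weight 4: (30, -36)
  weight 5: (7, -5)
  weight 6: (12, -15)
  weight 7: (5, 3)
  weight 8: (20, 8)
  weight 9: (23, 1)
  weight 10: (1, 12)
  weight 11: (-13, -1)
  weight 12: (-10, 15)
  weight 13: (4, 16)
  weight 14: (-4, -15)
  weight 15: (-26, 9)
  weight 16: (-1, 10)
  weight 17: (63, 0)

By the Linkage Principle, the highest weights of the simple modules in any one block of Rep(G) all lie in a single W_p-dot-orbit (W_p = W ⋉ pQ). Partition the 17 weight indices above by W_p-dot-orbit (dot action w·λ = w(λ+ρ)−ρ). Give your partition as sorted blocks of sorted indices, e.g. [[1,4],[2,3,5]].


Root system A_2: the 2×2 matrix C matches after relabeling.

Each λ_j+ρ reduced to Ā_13; 2-tuples below use C's row order:

    [1] (6, 4)
    [2] (4, 4)
    [3] (6, 4)
    [4] (4, 4)
    [5] (4, 4)
    [6] (0, 12)
    [7] (6, 4)
    [8] (4, 4)
    [9] (0, 11)
    [10] (0, 11)
    [11] (0, 12)
    [12] (6, 4)
    [13] (4, 4)
    [14] (9, 1)
    [15] (2, 1)
    [16] (0, 11)
    [17] (0, 12)

The 17 indices split into 6 linkage classes (same alcove rep ⇔ same W_13-dot-orbit):

[[1, 3, 7, 12], [2, 4, 5, 8, 13], [6, 11, 17], [9, 10, 16], [14], [15]]


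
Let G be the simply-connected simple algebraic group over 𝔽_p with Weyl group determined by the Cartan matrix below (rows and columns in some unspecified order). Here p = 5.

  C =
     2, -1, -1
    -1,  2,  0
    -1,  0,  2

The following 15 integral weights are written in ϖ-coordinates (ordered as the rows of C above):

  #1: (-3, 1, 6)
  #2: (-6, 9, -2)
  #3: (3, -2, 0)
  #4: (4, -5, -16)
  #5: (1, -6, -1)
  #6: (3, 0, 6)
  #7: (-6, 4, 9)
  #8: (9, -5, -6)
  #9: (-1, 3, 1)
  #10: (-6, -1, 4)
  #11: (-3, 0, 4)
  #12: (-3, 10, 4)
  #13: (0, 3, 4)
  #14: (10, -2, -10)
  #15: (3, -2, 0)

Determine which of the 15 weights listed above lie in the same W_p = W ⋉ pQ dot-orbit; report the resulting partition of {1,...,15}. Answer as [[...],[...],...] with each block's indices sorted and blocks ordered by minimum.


Cartan matrix: type A_3 (|W|=24); un-permuting the 3 rows.

W_5-reps of the 15 weights in Ā_5 (same 3-coord order as C):

    λ_1+ρ ↦ (0, 2, 3)
    λ_2+ρ ↦ (0, 1, 0)
    λ_3+ρ ↦ (3, 1, 1)
    λ_4+ρ ↦ (0, 1, 0)
    λ_5+ρ ↦ (0, 2, 3)
    λ_6+ρ ↦ (0, 3, 1)
    λ_7+ρ ↦ (0, 5, 0)
    λ_8+ρ ↦ (0, 1, 0)
    λ_9+ρ ↦ (0, 3, 1)
    λ_10+ρ ↦ (0, 5, 0)
    λ_11+ρ ↦ (1, 1, 3)
    λ_12+ρ ↦ (0, 3, 1)
    λ_13+ρ ↦ (0, 1, 0)
    λ_14+ρ ↦ (3, 1, 1)
    λ_15+ρ ↦ (3, 1, 1)

6 distinct reps among the 15 weights ⇒ 6 W_5-linkage classes:

[[1, 5], [2, 4, 8, 13], [3, 14, 15], [6, 9, 12], [7, 10], [11]]
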